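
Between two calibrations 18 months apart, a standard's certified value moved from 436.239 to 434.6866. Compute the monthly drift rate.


rate = (v2 - v1) / months
= (434.6866 - 436.239) / 18
= -1.5524 / 18
= -0.0862

-0.0862


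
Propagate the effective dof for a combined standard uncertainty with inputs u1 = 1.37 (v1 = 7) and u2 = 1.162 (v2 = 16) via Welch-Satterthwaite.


uc = sqrt(u1^2 + u2^2) = sqrt(1.37^2 + 1.162^2) = 1.7964253
v_eff = uc^4 / (u1^4/v1 + u2^4/v2)
= 1.7964253^4 / (1.37^4/7 + 1.162^4/16)
= 10.414457 / 0.61719794
v_eff = 16.8738

16.8738


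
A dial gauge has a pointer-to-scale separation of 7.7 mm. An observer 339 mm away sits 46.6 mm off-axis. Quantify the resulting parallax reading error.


error = h * offset / d
= 7.7 * 46.6 / 339
= 1.0585

1.0585


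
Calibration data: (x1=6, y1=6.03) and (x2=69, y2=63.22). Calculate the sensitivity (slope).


slope = (y2 - y1) / (x2 - x1)
= (63.22 - 6.03) / (69 - 6)
= 57.1900 / 63
= 0.9078

0.9078


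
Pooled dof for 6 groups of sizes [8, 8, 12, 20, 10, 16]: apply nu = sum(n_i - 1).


nu = sum_i (n_i - 1)
nu = ((8 - 1) + (8 - 1) + (12 - 1) + (20 - 1) + (10 - 1) + (16 - 1))
nu = 7 + 7 + 11 + 19 + 9 + 15
nu = 68

68


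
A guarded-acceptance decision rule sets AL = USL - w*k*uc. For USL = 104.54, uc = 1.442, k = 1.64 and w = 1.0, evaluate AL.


U = k * uc = 1.64 * 1.442 = 2.36488
guard band g = w * U = 1.0 * 2.36488 = 2.36488
AL = USL - g = 104.54 - 2.36488
AL = 102.1751

102.1751


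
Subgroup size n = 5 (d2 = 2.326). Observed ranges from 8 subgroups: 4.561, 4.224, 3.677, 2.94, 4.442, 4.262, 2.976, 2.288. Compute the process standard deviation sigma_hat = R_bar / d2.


R_bar = (4.561 + 4.224 + 3.677 + 2.94 + 4.442 + 4.262 + 2.976 + 2.288) / 8
R_bar = 29.37 / 8 = 3.67125
sigma_hat = R_bar / d2 = 3.67125 / 2.326 = 1.5784

1.5784


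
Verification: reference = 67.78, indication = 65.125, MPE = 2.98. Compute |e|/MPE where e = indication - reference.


e = indication - reference = 65.125 - 67.78 = -2.6550
|e| = 2.6550
ratio = |e| / MPE = 2.6550 / 2.98
ratio = 0.8909

0.8909


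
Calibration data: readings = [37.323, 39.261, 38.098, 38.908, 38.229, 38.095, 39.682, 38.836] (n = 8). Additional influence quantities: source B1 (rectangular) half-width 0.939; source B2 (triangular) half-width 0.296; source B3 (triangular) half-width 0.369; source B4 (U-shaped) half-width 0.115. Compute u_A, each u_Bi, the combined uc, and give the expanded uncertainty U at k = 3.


mean = (37.323 + 39.261 + 38.098 + 38.908 + 38.229 + 38.095 + 39.682 + 38.836) / 8 = 38.554
s = sqrt(sum((x - mean)^2)/(n-1)) = 0.75750304
u_A = s / sqrt(n) = 0.75750304 / sqrt(8) = 0.26781777
u_B1 = 0.939 / sqrt(3) = 0.5421319
u_B2 = 0.296 / sqrt(6) = 0.12084149
u_B3 = 0.369 / sqrt(6) = 0.15064362
u_B4 = 0.115 / sqrt(2) = 0.08131728
uc = sqrt(0.26781777^2 + 0.5421319^2 + 0.12084149^2 + 0.15064362^2 + 0.08131728^2) = 0.6399547
U = k * uc = 3 * 0.6399547
U = 1.9199

1.9199


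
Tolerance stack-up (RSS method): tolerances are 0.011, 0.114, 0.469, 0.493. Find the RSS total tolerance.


RSS = sqrt(0.011^2 + 0.114^2 + 0.469^2 + 0.493^2)
= sqrt(0.476127)
= 0.6900

0.6900


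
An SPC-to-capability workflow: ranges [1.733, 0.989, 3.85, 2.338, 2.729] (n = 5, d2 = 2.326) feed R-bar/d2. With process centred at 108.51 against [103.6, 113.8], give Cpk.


R_bar = (1.733 + 0.989 + 3.85 + 2.338 + 2.729) / 5 = 2.3278
sigma = R_bar / d2 = 2.3278 / 2.326 = 1.0007739
Cp = (USL - LSL)/(6*sigma) = (113.8 - 103.6)/(6*1.0007739) = 1.6987
Cpu = (113.8 - 108.51)/(3*1.0007739) = 1.7620
Cpl = (108.51 - 103.6)/(3*1.0007739) = 1.6354
Cpk = min(Cpu, Cpl) = 1.6354

1.6354


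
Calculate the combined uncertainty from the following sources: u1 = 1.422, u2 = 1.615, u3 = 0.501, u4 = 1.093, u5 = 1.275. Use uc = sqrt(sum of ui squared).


uc = sqrt(1.422^2 + 1.615^2 + 0.501^2 + 1.093^2 + 1.275^2)
uc = sqrt(7.701584)
uc = 2.7752

2.7752


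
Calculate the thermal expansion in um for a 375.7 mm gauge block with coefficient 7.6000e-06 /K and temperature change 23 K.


dL = L * alpha * dT
= 375.7 * 7.6000e-06 * 23
= 0.0656724 mm
dL_um = 0.0656724 * 1000 = 65.6724 um

65.6724


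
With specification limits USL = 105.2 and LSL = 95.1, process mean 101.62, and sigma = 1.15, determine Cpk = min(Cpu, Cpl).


Cpu = (USL - mean) / (3*sigma) = (105.2 - 101.62) / (3*1.15) = 1.0377
Cpl = (mean - LSL) / (3*sigma) = (101.62 - 95.1) / (3*1.15) = 1.8899
Cpk = min(Cpu, Cpl) = 1.0377

1.0377


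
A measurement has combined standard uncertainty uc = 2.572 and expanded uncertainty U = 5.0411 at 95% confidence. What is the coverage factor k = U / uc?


k = U / uc
k = 5.0411 / 2.572
k = 1.96

1.96


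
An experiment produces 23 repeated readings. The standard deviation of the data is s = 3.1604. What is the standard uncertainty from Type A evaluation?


u_A = s / sqrt(n)
u_A = 3.1604 / sqrt(23)
u_A = 3.1604 / 4.7958315
u_A = 0.6590

0.6590


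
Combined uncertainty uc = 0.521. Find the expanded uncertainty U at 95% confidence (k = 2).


U = k * uc
U = 2 * 0.521
U = 1.0420

1.0420


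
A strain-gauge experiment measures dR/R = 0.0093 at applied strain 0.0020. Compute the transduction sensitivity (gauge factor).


GF = (dR/R) / epsilon
= 0.0093 / 0.0020
= 4.6500

4.6500


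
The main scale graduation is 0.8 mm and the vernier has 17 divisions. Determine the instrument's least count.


LC = MSD / n_div
= 0.8 / 17
= 0.0471

0.0471


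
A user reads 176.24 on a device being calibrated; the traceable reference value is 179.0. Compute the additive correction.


Correction = standard - reading
= 179.0 - 176.24
= 2.7600

2.7600


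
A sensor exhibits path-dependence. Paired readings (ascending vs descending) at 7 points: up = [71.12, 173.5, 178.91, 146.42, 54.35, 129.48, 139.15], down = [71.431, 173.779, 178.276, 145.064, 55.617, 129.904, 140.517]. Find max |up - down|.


|71.12 - 71.431| = 0.3110
|173.5 - 173.779| = 0.2790
|178.91 - 178.276| = 0.6340
|146.42 - 145.064| = 1.3560
|54.35 - 55.617| = 1.2670
|129.48 - 129.904| = 0.4240
|139.15 - 140.517| = 1.3670
hysteresis = max(diffs) = 1.3670

1.3670


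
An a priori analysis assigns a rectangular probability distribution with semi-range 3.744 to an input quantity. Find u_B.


u_B = half_width / sqrt(3)
u_B = 3.744 / 1.7320508
u_B = 2.1616

2.1616


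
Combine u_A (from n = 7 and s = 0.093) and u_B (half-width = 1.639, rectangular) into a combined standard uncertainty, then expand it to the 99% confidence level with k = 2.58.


u_A = s / sqrt(n) = 0.093 / sqrt(7) = 0.035150696
u_B = half_width / sqrt(3) = 1.639 / sqrt(3) = 0.94627709
uc = sqrt(u_A^2 + u_B^2) = sqrt(0.035150696^2 + 0.94627709^2) = 0.94692972
U = k * uc = 2.58 * 0.94692972
U = 2.4431

2.4431


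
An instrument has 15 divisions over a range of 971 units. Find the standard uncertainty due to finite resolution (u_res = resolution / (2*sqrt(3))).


resolution = range / divisions
resolution = 971 / 15 = 64.733333
u_res = resolution / (2*sqrt(3))
u_res = 64.733333 / 3.4641016
u_res = 18.6869

18.6869


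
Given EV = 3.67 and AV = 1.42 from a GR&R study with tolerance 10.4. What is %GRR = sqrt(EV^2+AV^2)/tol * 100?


GRR = sqrt(EV^2 + AV^2) = sqrt(3.67^2 + 1.42^2) = 3.9351366
%GRR = GRR / tol * 100 = 3.9351366 / 10.4 * 100
%GRR = 37.8379

37.8379


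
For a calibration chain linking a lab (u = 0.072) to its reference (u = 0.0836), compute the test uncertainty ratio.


TUR = u_lab / u_ref
= 0.072 / 0.0836
= 0.8612

0.8612


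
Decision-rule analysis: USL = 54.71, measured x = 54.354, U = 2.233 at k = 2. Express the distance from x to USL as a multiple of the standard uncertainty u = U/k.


u = U / k = 2.233 / 2 = 1.1165
margin = |USL - x| = |54.71 - 54.354| = 0.356
z = margin / u = 0.356 / 1.1165
z = 0.3189

0.3189


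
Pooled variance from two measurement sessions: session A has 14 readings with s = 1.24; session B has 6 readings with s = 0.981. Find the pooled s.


s_p = sqrt(((n1-1)*s1^2 + (n2-1)*s2^2) / (n1+n2-2))
numerator = (14-1)*1.24^2 + (6-1)*0.981^2 = 19.9888 + 4.811805 = 24.800605
denominator = 14 + 6 - 2 = 18
s_p^2 = 24.800605 / 18 = 1.3778114
s_p = sqrt(1.3778114) = 1.1738

1.1738


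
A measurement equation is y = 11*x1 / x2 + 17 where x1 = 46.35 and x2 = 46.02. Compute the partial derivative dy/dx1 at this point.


y = 11*x1 / x2 + 17
dy/dx1 = 11/x2
Evaluate at x2 = 46.02: c1 = 11 / 46.02
c1 = 0.2390

0.2390


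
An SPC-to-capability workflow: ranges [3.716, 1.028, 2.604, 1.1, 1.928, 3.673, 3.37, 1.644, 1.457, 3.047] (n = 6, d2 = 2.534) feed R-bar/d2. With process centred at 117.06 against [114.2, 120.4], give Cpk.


R_bar = (3.716 + 1.028 + 2.604 + 1.1 + 1.928 + 3.673 + 3.37 + 1.644 + 1.457 + 3.047) / 10 = 2.3567
sigma = R_bar / d2 = 2.3567 / 2.534 = 0.93003157
Cp = (USL - LSL)/(6*sigma) = (120.4 - 114.2)/(6*0.93003157) = 1.1111
Cpu = (120.4 - 117.06)/(3*0.93003157) = 1.1971
Cpl = (117.06 - 114.2)/(3*0.93003157) = 1.0251
Cpk = min(Cpu, Cpl) = 1.0251

1.0251


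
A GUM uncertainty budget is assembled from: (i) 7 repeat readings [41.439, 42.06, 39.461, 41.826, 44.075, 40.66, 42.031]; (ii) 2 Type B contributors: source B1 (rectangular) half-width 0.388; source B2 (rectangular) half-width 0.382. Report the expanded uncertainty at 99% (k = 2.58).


mean = (41.439 + 42.06 + 39.461 + 41.826 + 44.075 + 40.66 + 42.031) / 7 = 41.65028571
s = sqrt(sum((x - mean)^2)/(n-1)) = 1.4166394
u_A = s / sqrt(n) = 1.4166394 / sqrt(7) = 0.53543936
u_B1 = 0.388 / sqrt(3) = 0.2240119
u_B2 = 0.382 / sqrt(3) = 0.2205478
uc = sqrt(0.53543936^2 + 0.2240119^2 + 0.2205478^2) = 0.62090094
U = k * uc = 2.58 * 0.62090094
U = 1.6019

1.6019


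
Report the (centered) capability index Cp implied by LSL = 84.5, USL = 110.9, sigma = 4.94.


Cp = (USL - LSL) / (6 * sigma)
= (110.9 - 84.5) / (6 * 4.94)
= 26.4000 / 29.6400
= 0.8907

0.8907


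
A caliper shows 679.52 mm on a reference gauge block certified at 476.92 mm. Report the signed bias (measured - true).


Systematic error = measured - true
= 679.52 - 476.92
= 202.6000

202.6000


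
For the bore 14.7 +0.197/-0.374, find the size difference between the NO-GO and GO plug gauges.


GO = nominal - lower_tol (smallest hole = maximum material condition)
GO = 14.7 - 0.374 = 14.326
NO-GO = nominal + upper_tol (largest hole = least material condition)
NO-GO = 14.7 + 0.197 = 14.897
spread = NO-GO - GO = 14.897 - 14.326 = 0.5710

0.5710


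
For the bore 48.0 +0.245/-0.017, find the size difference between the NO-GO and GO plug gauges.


GO = nominal - lower_tol (smallest hole = maximum material condition)
GO = 48.0 - 0.017 = 47.983
NO-GO = nominal + upper_tol (largest hole = least material condition)
NO-GO = 48.0 + 0.245 = 48.245
spread = NO-GO - GO = 48.245 - 47.983 = 0.2620

0.2620


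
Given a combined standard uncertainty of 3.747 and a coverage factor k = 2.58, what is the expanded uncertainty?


U = k * uc
U = 2.58 * 3.747
U = 9.6673

9.6673


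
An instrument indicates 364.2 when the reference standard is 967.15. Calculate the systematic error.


Systematic error = measured - true
= 364.2 - 967.15
= -602.9500

-602.9500


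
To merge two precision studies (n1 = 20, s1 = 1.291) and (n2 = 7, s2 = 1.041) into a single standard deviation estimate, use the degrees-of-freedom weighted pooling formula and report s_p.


s_p = sqrt(((n1-1)*s1^2 + (n2-1)*s2^2) / (n1+n2-2))
numerator = (20-1)*1.291^2 + (7-1)*1.041^2 = 31.666939 + 6.502086 = 38.169025
denominator = 20 + 7 - 2 = 25
s_p^2 = 38.169025 / 25 = 1.526761
s_p = sqrt(1.526761) = 1.2356

1.2356


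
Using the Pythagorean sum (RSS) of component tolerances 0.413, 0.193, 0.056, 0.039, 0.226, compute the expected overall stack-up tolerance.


RSS = sqrt(0.413^2 + 0.193^2 + 0.056^2 + 0.039^2 + 0.226^2)
= sqrt(0.263551)
= 0.5134

0.5134


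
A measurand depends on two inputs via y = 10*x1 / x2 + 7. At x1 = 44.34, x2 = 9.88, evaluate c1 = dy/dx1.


y = 10*x1 / x2 + 7
dy/dx1 = 10/x2
Evaluate at x2 = 9.88: c1 = 10 / 9.88
c1 = 1.0121

1.0121


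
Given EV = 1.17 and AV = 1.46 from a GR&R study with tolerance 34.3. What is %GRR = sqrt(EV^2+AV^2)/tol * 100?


GRR = sqrt(EV^2 + AV^2) = sqrt(1.17^2 + 1.46^2) = 1.8709623
%GRR = GRR / tol * 100 = 1.8709623 / 34.3 * 100
%GRR = 5.4547

5.4547


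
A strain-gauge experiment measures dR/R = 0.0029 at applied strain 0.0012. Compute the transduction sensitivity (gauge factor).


GF = (dR/R) / epsilon
= 0.0029 / 0.0012
= 2.4167

2.4167


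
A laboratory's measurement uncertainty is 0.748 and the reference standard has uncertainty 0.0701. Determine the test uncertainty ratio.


TUR = u_lab / u_ref
= 0.748 / 0.0701
= 10.6705

10.6705


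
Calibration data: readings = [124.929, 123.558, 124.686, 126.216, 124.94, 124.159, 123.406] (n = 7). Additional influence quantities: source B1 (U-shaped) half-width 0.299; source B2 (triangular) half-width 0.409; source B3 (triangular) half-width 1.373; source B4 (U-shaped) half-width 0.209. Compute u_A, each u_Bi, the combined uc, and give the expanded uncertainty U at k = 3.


mean = (124.929 + 123.558 + 124.686 + 126.216 + 124.94 + 124.159 + 123.406) / 7 = 124.5562857
s = sqrt(sum((x - mean)^2)/(n-1)) = 0.96048576
u_A = s / sqrt(n) = 0.96048576 / sqrt(7) = 0.36302949
u_B1 = 0.299 / sqrt(2) = 0.21142493
u_B2 = 0.409 / sqrt(6) = 0.16697355
u_B3 = 1.373 / sqrt(6) = 0.5605249
u_B4 = 0.209 / sqrt(2) = 0.14778532
uc = sqrt(0.36302949^2 + 0.21142493^2 + 0.16697355^2 + 0.5605249^2 + 0.14778532^2) = 0.73511886
U = k * uc = 3 * 0.73511886
U = 2.2054

2.2054


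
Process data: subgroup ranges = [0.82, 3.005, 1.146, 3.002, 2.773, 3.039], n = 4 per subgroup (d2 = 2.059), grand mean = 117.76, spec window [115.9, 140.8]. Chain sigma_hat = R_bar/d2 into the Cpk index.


R_bar = (0.82 + 3.005 + 1.146 + 3.002 + 2.773 + 3.039) / 6 = 2.2975
sigma = R_bar / d2 = 2.2975 / 2.059 = 1.1158329
Cp = (USL - LSL)/(6*sigma) = (140.8 - 115.9)/(6*1.1158329) = 3.7192
Cpu = (140.8 - 117.76)/(3*1.1158329) = 6.8828
Cpl = (117.76 - 115.9)/(3*1.1158329) = 0.5556
Cpk = min(Cpu, Cpl) = 0.5556

0.5556


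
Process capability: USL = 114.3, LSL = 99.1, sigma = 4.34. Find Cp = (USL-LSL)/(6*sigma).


Cp = (USL - LSL) / (6 * sigma)
= (114.3 - 99.1) / (6 * 4.34)
= 15.2000 / 26.0400
= 0.5837

0.5837


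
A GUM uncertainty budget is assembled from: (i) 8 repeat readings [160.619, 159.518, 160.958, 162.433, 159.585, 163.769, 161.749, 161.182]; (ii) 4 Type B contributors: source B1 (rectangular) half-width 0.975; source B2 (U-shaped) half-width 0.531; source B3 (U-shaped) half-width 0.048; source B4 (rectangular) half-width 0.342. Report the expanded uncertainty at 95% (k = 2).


mean = (160.619 + 159.518 + 160.958 + 162.433 + 159.585 + 163.769 + 161.749 + 161.182) / 8 = 161.226625
s = sqrt(sum((x - mean)^2)/(n-1)) = 1.4267635
u_A = s / sqrt(n) = 1.4267635 / sqrt(8) = 0.50443707
u_B1 = 0.975 / sqrt(3) = 0.56291651
u_B2 = 0.531 / sqrt(2) = 0.3754737
u_B3 = 0.048 / sqrt(2) = 0.033941125
u_B4 = 0.342 / sqrt(3) = 0.19745379
uc = sqrt(0.50443707^2 + 0.56291651^2 + 0.3754737^2 + 0.033941125^2 + 0.19745379^2) = 0.86744006
U = k * uc = 2 * 0.86744006
U = 1.7349

1.7349


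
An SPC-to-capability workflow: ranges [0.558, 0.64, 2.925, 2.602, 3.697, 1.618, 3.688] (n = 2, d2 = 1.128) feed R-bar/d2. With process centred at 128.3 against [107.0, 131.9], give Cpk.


R_bar = (0.558 + 0.64 + 2.925 + 2.602 + 3.697 + 1.618 + 3.688) / 7 = 2.2468571
sigma = R_bar / d2 = 2.2468571 / 1.128 = 1.9918946
Cp = (USL - LSL)/(6*sigma) = (131.9 - 107.0)/(6*1.9918946) = 2.0834
Cpu = (131.9 - 128.3)/(3*1.9918946) = 0.6024
Cpl = (128.3 - 107.0)/(3*1.9918946) = 3.5644
Cpk = min(Cpu, Cpl) = 0.6024

0.6024


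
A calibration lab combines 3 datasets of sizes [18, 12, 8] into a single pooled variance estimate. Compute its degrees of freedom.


nu = sum_i (n_i - 1)
nu = ((18 - 1) + (12 - 1) + (8 - 1))
nu = 17 + 11 + 7
nu = 35

35


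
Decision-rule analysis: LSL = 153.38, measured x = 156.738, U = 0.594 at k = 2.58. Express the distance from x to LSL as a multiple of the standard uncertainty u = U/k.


u = U / k = 0.594 / 2.58 = 0.23023256
margin = |LSL - x| = |153.38 - 156.738| = 3.358
z = margin / u = 3.358 / 0.23023256
z = 14.5853

14.5853


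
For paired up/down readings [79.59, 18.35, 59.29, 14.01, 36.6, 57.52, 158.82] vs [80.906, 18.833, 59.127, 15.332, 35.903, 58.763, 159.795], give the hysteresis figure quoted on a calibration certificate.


|79.59 - 80.906| = 1.3160
|18.35 - 18.833| = 0.4830
|59.29 - 59.127| = 0.1630
|14.01 - 15.332| = 1.3220
|36.6 - 35.903| = 0.6970
|57.52 - 58.763| = 1.2430
|158.82 - 159.795| = 0.9750
hysteresis = max(diffs) = 1.3220

1.3220


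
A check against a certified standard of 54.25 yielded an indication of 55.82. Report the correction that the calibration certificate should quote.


Correction = standard - reading
= 54.25 - 55.82
= -1.5700

-1.5700


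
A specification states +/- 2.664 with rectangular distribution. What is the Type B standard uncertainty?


u_B = half_width / sqrt(3)
u_B = 2.664 / 1.7320508
u_B = 1.5381

1.5381


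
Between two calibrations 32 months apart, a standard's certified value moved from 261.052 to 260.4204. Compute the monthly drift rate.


rate = (v2 - v1) / months
= (260.4204 - 261.052) / 32
= -0.6316 / 32
= -0.0197

-0.0197


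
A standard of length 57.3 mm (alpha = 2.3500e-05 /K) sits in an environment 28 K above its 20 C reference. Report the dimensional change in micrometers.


dL = L * alpha * dT
= 57.3 * 2.3500e-05 * 28
= 0.0377034 mm
dL_um = 0.0377034 * 1000 = 37.7034 um

37.7034


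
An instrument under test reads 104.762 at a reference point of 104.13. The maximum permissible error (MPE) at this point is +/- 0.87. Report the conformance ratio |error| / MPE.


e = indication - reference = 104.762 - 104.13 = 0.6320
|e| = 0.6320
ratio = |e| / MPE = 0.6320 / 0.87
ratio = 0.7264

0.7264


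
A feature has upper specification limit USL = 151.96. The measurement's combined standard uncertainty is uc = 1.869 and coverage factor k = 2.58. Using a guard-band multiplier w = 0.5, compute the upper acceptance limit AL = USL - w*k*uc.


U = k * uc = 2.58 * 1.869 = 4.82202
guard band g = w * U = 0.5 * 4.82202 = 2.41101
AL = USL - g = 151.96 - 2.41101
AL = 149.5490

149.5490


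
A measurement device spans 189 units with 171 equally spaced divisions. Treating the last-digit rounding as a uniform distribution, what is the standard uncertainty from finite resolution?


resolution = range / divisions
resolution = 189 / 171 = 1.1052632
u_res = resolution / (2*sqrt(3))
u_res = 1.1052632 / 3.4641016
u_res = 0.3191

0.3191


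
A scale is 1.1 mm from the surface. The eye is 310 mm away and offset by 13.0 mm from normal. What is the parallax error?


error = h * offset / d
= 1.1 * 13.0 / 310
= 0.0461

0.0461


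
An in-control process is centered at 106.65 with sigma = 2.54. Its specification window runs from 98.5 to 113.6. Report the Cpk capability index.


Cpu = (USL - mean) / (3*sigma) = (113.6 - 106.65) / (3*2.54) = 0.9121
Cpl = (mean - LSL) / (3*sigma) = (106.65 - 98.5) / (3*2.54) = 1.0696
Cpk = min(Cpu, Cpl) = 0.9121

0.9121


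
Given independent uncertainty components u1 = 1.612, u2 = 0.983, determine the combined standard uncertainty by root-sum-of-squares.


uc = sqrt(1.612^2 + 0.983^2)
uc = sqrt(3.564833)
uc = 1.8881

1.8881


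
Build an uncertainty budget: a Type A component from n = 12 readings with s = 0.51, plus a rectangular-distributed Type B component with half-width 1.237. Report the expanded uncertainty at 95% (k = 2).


u_A = s / sqrt(n) = 0.51 / sqrt(12) = 0.14722432
u_B = half_width / sqrt(3) = 1.237 / sqrt(3) = 0.71418228
uc = sqrt(u_A^2 + u_B^2) = sqrt(0.14722432^2 + 0.71418228^2) = 0.7291991
U = k * uc = 2 * 0.7291991
U = 1.4584

1.4584


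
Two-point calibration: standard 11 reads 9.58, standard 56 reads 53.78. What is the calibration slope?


slope = (y2 - y1) / (x2 - x1)
= (53.78 - 9.58) / (56 - 11)
= 44.2000 / 45
= 0.9822

0.9822


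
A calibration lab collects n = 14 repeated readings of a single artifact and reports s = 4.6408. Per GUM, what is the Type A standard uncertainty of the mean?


u_A = s / sqrt(n)
u_A = 4.6408 / sqrt(14)
u_A = 4.6408 / 3.7416574
u_A = 1.2403

1.2403


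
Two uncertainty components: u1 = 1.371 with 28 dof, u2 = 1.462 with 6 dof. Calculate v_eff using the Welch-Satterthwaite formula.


uc = sqrt(u1^2 + u2^2) = sqrt(1.371^2 + 1.462^2) = 2.0042667
v_eff = uc^4 / (u1^4/v1 + u2^4/v2)
= 2.0042667^4 / (1.371^4/28 + 1.462^4/6)
= 16.136972 / 0.88762484
v_eff = 18.1799

18.1799


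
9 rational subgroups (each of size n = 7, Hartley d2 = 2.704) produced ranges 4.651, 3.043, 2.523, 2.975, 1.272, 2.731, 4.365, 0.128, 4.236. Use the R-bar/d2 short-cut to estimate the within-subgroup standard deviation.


R_bar = (4.651 + 3.043 + 2.523 + 2.975 + 1.272 + 2.731 + 4.365 + 0.128 + 4.236) / 9
R_bar = 25.924 / 9 = 2.8804444
sigma_hat = R_bar / d2 = 2.8804444 / 2.704 = 1.0653

1.0653


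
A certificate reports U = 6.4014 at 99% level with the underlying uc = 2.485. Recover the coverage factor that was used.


k = U / uc
k = 6.4014 / 2.485
k = 2.576

2.576


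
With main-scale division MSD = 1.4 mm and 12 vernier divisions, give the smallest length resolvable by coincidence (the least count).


LC = MSD / n_div
= 1.4 / 12
= 0.1167

0.1167


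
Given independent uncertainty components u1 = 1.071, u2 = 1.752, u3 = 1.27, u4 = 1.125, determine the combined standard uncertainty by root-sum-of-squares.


uc = sqrt(1.071^2 + 1.752^2 + 1.27^2 + 1.125^2)
uc = sqrt(7.09507)
uc = 2.6637

2.6637


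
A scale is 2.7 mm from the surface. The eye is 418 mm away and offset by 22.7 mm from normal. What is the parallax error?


error = h * offset / d
= 2.7 * 22.7 / 418
= 0.1466

0.1466


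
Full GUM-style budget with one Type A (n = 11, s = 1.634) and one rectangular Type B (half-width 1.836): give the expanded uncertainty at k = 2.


u_A = s / sqrt(n) = 1.634 / sqrt(11) = 0.49266954
u_B = half_width / sqrt(3) = 1.836 / sqrt(3) = 1.0600151
uc = sqrt(u_A^2 + u_B^2) = sqrt(0.49266954^2 + 1.0600151^2) = 1.168912
U = k * uc = 2 * 1.168912
U = 2.3378

2.3378


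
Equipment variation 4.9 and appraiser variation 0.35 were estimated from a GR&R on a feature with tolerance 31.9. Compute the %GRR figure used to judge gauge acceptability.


GRR = sqrt(EV^2 + AV^2) = sqrt(4.9^2 + 0.35^2) = 4.9124841
%GRR = GRR / tol * 100 = 4.9124841 / 31.9 * 100
%GRR = 15.3996

15.3996


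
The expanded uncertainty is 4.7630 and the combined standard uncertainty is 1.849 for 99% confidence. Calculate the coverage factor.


k = U / uc
k = 4.7630 / 1.849
k = 2.576

2.576


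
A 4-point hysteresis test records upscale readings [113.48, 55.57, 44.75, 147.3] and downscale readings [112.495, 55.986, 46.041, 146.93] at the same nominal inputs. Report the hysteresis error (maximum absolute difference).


|113.48 - 112.495| = 0.9850
|55.57 - 55.986| = 0.4160
|44.75 - 46.041| = 1.2910
|147.3 - 146.93| = 0.3700
hysteresis = max(diffs) = 1.2910

1.2910


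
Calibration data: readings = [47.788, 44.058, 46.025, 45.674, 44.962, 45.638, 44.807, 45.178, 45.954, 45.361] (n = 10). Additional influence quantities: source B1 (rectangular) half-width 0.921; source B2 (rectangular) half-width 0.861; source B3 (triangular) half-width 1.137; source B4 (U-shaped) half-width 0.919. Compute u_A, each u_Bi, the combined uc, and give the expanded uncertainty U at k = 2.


mean = (47.788 + 44.058 + 46.025 + 45.674 + 44.962 + 45.638 + 44.807 + 45.178 + 45.954 + 45.361) / 10 = 45.5445
s = sqrt(sum((x - mean)^2)/(n-1)) = 0.98422358
u_A = s / sqrt(n) = 0.98422358 / sqrt(10) = 0.31123882
u_B1 = 0.921 / sqrt(3) = 0.5317396
u_B2 = 0.861 / sqrt(3) = 0.49709858
u_B3 = 1.137 / sqrt(6) = 0.46417831
u_B4 = 0.919 / sqrt(2) = 0.64983113
uc = sqrt(0.31123882^2 + 0.5317396^2 + 0.49709858^2 + 0.46417831^2 + 0.64983113^2) = 1.1244846
U = k * uc = 2 * 1.1244846
U = 2.2490

2.2490


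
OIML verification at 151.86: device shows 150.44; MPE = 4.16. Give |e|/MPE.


e = indication - reference = 150.44 - 151.86 = -1.4200
|e| = 1.4200
ratio = |e| / MPE = 1.4200 / 4.16
ratio = 0.3413

0.3413


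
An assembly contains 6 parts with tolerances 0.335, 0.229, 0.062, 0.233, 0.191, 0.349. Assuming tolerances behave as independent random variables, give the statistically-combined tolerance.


RSS = sqrt(0.335^2 + 0.229^2 + 0.062^2 + 0.233^2 + 0.191^2 + 0.349^2)
= sqrt(0.381081)
= 0.6173

0.6173


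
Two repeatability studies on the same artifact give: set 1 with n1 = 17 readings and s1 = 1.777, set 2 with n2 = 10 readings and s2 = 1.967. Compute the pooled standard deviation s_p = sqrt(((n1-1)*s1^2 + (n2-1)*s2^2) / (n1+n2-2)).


s_p = sqrt(((n1-1)*s1^2 + (n2-1)*s2^2) / (n1+n2-2))
numerator = (17-1)*1.777^2 + (10-1)*1.967^2 = 50.523664 + 34.821801 = 85.345465
denominator = 17 + 10 - 2 = 25
s_p^2 = 85.345465 / 25 = 3.4138186
s_p = sqrt(3.4138186) = 1.8477

1.8477


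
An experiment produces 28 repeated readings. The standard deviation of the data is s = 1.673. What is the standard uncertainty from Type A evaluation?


u_A = s / sqrt(n)
u_A = 1.673 / sqrt(28)
u_A = 1.673 / 5.2915026
u_A = 0.3162

0.3162


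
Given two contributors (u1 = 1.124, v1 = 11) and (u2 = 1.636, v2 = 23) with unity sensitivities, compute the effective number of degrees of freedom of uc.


uc = sqrt(u1^2 + u2^2) = sqrt(1.124^2 + 1.636^2) = 1.9849111
v_eff = uc^4 / (u1^4/v1 + u2^4/v2)
= 1.9849111^4 / (1.124^4/11 + 1.636^4/23)
= 15.522592 / 0.45656393
v_eff = 33.9987

33.9987


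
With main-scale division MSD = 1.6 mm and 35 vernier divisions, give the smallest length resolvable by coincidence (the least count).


LC = MSD / n_div
= 1.6 / 35
= 0.0457

0.0457


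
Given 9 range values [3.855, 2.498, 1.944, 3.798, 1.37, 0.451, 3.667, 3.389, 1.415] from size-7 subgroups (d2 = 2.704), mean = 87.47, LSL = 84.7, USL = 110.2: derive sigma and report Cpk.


R_bar = (3.855 + 2.498 + 1.944 + 3.798 + 1.37 + 0.451 + 3.667 + 3.389 + 1.415) / 9 = 2.4874444
sigma = R_bar / d2 = 2.4874444 / 2.704 = 0.91991287
Cp = (USL - LSL)/(6*sigma) = (110.2 - 84.7)/(6*0.91991287) = 4.6200
Cpu = (110.2 - 87.47)/(3*0.91991287) = 8.2363
Cpl = (87.47 - 84.7)/(3*0.91991287) = 1.0037
Cpk = min(Cpu, Cpl) = 1.0037

1.0037


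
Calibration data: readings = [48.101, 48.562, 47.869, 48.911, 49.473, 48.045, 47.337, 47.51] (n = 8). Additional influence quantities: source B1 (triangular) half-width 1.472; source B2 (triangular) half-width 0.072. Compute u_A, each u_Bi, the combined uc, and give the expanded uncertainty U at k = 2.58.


mean = (48.101 + 48.562 + 47.869 + 48.911 + 49.473 + 48.045 + 47.337 + 47.51) / 8 = 48.226
s = sqrt(sum((x - mean)^2)/(n-1)) = 0.71872327
u_A = s / sqrt(n) = 0.71872327 / sqrt(8) = 0.25410705
u_B1 = 1.472 / sqrt(6) = 0.60094148
u_B2 = 0.072 / sqrt(6) = 0.029393877
uc = sqrt(0.25410705^2 + 0.60094148^2 + 0.029393877^2) = 0.65311948
U = k * uc = 2.58 * 0.65311948
U = 1.6850

1.6850


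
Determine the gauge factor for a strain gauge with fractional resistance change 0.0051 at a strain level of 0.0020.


GF = (dR/R) / epsilon
= 0.0051 / 0.0020
= 2.5500

2.5500


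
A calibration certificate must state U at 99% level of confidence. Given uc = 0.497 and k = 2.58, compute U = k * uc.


U = k * uc
U = 2.58 * 0.497
U = 1.2823

1.2823


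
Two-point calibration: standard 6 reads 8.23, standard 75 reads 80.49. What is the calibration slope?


slope = (y2 - y1) / (x2 - x1)
= (80.49 - 8.23) / (75 - 6)
= 72.2600 / 69
= 1.0472

1.0472


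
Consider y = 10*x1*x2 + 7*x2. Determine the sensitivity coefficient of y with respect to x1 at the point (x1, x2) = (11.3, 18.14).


y = 10*x1*x2 + 7*x2
dy/dx1 = 10*x2
Evaluate at x2 = 18.14: c1 = 10 * 18.14
c1 = 181.4000

181.4000


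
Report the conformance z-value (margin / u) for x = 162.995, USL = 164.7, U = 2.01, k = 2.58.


u = U / k = 2.01 / 2.58 = 0.77906977
margin = |USL - x| = |164.7 - 162.995| = 1.705
z = margin / u = 1.705 / 0.77906977
z = 2.1885

2.1885


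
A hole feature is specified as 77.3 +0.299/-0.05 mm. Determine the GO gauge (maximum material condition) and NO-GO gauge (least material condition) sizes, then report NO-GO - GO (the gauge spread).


GO = nominal - lower_tol (smallest hole = maximum material condition)
GO = 77.3 - 0.05 = 77.25
NO-GO = nominal + upper_tol (largest hole = least material condition)
NO-GO = 77.3 + 0.299 = 77.599
spread = NO-GO - GO = 77.599 - 77.25 = 0.3490

0.3490


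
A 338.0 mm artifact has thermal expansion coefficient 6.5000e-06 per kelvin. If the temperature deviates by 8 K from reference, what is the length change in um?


dL = L * alpha * dT
= 338.0 * 6.5000e-06 * 8
= 0.0175760 mm
dL_um = 0.0175760 * 1000 = 17.5760 um

17.5760


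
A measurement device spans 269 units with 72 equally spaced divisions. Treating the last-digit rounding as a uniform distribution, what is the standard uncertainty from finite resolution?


resolution = range / divisions
resolution = 269 / 72 = 3.7361111
u_res = resolution / (2*sqrt(3))
u_res = 3.7361111 / 3.4641016
u_res = 1.0785

1.0785


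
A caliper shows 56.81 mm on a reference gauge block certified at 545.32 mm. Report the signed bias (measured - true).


Systematic error = measured - true
= 56.81 - 545.32
= -488.5100

-488.5100


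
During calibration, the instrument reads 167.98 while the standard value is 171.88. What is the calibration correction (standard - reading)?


Correction = standard - reading
= 171.88 - 167.98
= 3.9000

3.9000


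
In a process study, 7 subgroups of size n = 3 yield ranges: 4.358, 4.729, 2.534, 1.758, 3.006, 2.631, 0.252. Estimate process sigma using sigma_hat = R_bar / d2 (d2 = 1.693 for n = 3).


R_bar = (4.358 + 4.729 + 2.534 + 1.758 + 3.006 + 2.631 + 0.252) / 7
R_bar = 19.268 / 7 = 2.7525714
sigma_hat = R_bar / d2 = 2.7525714 / 1.693 = 1.6259

1.6259


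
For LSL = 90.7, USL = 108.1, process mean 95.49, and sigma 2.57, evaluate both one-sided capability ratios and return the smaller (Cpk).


Cpu = (USL - mean) / (3*sigma) = (108.1 - 95.49) / (3*2.57) = 1.6355
Cpl = (mean - LSL) / (3*sigma) = (95.49 - 90.7) / (3*2.57) = 0.6213
Cpk = min(Cpu, Cpl) = 0.6213

0.6213


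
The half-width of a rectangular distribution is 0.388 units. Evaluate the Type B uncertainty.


u_B = half_width / sqrt(3)
u_B = 0.388 / 1.7320508
u_B = 0.2240

0.2240


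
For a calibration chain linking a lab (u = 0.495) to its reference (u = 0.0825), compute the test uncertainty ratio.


TUR = u_lab / u_ref
= 0.495 / 0.0825
= 6.0000

6.0000


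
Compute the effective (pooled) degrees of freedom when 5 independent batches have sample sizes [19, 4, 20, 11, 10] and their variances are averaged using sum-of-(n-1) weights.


nu = sum_i (n_i - 1)
nu = ((19 - 1) + (4 - 1) + (20 - 1) + (11 - 1) + (10 - 1))
nu = 18 + 3 + 19 + 10 + 9
nu = 59

59


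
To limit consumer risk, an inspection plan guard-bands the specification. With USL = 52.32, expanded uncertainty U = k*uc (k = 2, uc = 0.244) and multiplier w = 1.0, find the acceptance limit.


U = k * uc = 2 * 0.244 = 0.488
guard band g = w * U = 1.0 * 0.488 = 0.488
AL = USL - g = 52.32 - 0.488
AL = 51.8320

51.8320


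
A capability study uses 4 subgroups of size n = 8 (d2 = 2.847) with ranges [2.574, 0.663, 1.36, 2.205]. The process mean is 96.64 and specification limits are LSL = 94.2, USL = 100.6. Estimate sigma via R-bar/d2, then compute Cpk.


R_bar = (2.574 + 0.663 + 1.36 + 2.205) / 4 = 1.7005
sigma = R_bar / d2 = 1.7005 / 2.847 = 0.5972954
Cp = (USL - LSL)/(6*sigma) = (100.6 - 94.2)/(6*0.5972954) = 1.7858
Cpu = (100.6 - 96.64)/(3*0.5972954) = 2.2100
Cpl = (96.64 - 94.2)/(3*0.5972954) = 1.3617
Cpk = min(Cpu, Cpl) = 1.3617

1.3617


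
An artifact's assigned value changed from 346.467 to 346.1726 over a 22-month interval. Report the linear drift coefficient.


rate = (v2 - v1) / months
= (346.1726 - 346.467) / 22
= -0.2944 / 22
= -0.0134

-0.0134


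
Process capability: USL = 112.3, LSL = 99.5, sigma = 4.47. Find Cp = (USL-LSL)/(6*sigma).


Cp = (USL - LSL) / (6 * sigma)
= (112.3 - 99.5) / (6 * 4.47)
= 12.8000 / 26.8200
= 0.4773

0.4773


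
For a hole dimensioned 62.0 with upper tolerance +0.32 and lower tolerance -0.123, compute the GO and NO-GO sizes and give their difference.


GO = nominal - lower_tol (smallest hole = maximum material condition)
GO = 62.0 - 0.123 = 61.877
NO-GO = nominal + upper_tol (largest hole = least material condition)
NO-GO = 62.0 + 0.32 = 62.32
spread = NO-GO - GO = 62.32 - 61.877 = 0.4430

0.4430


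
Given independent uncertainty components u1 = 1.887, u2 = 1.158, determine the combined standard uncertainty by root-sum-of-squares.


uc = sqrt(1.887^2 + 1.158^2)
uc = sqrt(4.901733)
uc = 2.2140

2.2140


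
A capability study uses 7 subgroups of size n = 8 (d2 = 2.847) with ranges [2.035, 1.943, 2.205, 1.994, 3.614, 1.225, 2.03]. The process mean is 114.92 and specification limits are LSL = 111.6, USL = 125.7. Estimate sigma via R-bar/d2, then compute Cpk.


R_bar = (2.035 + 1.943 + 2.205 + 1.994 + 3.614 + 1.225 + 2.03) / 7 = 2.1494286
sigma = R_bar / d2 = 2.1494286 / 2.847 = 0.75498019
Cp = (USL - LSL)/(6*sigma) = (125.7 - 111.6)/(6*0.75498019) = 3.1127
Cpu = (125.7 - 114.92)/(3*0.75498019) = 4.7595
Cpl = (114.92 - 111.6)/(3*0.75498019) = 1.4658
Cpk = min(Cpu, Cpl) = 1.4658

1.4658


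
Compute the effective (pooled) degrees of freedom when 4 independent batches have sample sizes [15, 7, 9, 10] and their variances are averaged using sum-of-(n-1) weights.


nu = sum_i (n_i - 1)
nu = ((15 - 1) + (7 - 1) + (9 - 1) + (10 - 1))
nu = 14 + 6 + 8 + 9
nu = 37

37


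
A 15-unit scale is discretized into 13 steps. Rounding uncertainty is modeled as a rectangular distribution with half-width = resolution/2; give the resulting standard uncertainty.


resolution = range / divisions
resolution = 15 / 13 = 1.1538462
u_res = resolution / (2*sqrt(3))
u_res = 1.1538462 / 3.4641016
u_res = 0.3331

0.3331


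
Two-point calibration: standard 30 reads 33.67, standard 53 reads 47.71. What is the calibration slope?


slope = (y2 - y1) / (x2 - x1)
= (47.71 - 33.67) / (53 - 30)
= 14.0400 / 23
= 0.6104

0.6104


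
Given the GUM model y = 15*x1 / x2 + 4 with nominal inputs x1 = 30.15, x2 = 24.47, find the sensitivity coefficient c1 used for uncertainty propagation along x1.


y = 15*x1 / x2 + 4
dy/dx1 = 15/x2
Evaluate at x2 = 24.47: c1 = 15 / 24.47
c1 = 0.6130

0.6130


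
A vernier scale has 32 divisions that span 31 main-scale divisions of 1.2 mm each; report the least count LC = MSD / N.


LC = MSD / n_div
= 1.2 / 32
= 0.0375

0.0375


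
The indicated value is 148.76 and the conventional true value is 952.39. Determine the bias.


Systematic error = measured - true
= 148.76 - 952.39
= -803.6300

-803.6300


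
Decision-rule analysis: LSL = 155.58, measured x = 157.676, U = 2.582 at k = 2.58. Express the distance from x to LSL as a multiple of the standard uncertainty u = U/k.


u = U / k = 2.582 / 2.58 = 1.0007752
margin = |LSL - x| = |155.58 - 157.676| = 2.096
z = margin / u = 2.096 / 1.0007752
z = 2.0944

2.0944


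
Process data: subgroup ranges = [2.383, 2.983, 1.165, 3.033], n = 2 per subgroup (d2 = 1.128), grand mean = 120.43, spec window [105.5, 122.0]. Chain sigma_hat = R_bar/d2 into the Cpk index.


R_bar = (2.383 + 2.983 + 1.165 + 3.033) / 4 = 2.391
sigma = R_bar / d2 = 2.391 / 1.128 = 2.1196809
Cp = (USL - LSL)/(6*sigma) = (122.0 - 105.5)/(6*2.1196809) = 1.2974
Cpu = (122.0 - 120.43)/(3*2.1196809) = 0.2469
Cpl = (120.43 - 105.5)/(3*2.1196809) = 2.3478
Cpk = min(Cpu, Cpl) = 0.2469

0.2469


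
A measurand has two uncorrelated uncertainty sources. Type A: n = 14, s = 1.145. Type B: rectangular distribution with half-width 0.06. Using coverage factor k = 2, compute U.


u_A = s / sqrt(n) = 1.145 / sqrt(14) = 0.30601412
u_B = half_width / sqrt(3) = 0.06 / sqrt(3) = 0.034641016
uc = sqrt(u_A^2 + u_B^2) = sqrt(0.30601412^2 + 0.034641016^2) = 0.30796857
U = k * uc = 2 * 0.30796857
U = 0.6159

0.6159


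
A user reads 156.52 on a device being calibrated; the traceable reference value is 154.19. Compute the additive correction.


Correction = standard - reading
= 154.19 - 156.52
= -2.3300

-2.3300


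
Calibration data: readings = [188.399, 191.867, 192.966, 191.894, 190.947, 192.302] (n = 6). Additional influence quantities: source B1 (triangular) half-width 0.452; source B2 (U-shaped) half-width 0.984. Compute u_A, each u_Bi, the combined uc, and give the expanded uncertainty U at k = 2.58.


mean = (188.399 + 191.867 + 192.966 + 191.894 + 190.947 + 192.302) / 6 = 191.3958333
s = sqrt(sum((x - mean)^2)/(n-1)) = 1.6086759
u_A = s / sqrt(n) = 1.6086759 / sqrt(6) = 0.65673919
u_B1 = 0.452 / sqrt(6) = 0.18452823
u_B2 = 0.984 / sqrt(2) = 0.69579307
uc = sqrt(0.65673919^2 + 0.18452823^2 + 0.69579307^2) = 0.97441522
U = k * uc = 2.58 * 0.97441522
U = 2.5140

2.5140


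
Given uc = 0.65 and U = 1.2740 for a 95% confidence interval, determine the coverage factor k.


k = U / uc
k = 1.2740 / 0.65
k = 1.96

1.96


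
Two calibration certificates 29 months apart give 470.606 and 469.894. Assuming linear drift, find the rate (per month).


rate = (v2 - v1) / months
= (469.894 - 470.606) / 29
= -0.7120 / 29
= -0.0246

-0.0246


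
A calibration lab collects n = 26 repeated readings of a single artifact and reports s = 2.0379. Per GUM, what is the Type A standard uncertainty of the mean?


u_A = s / sqrt(n)
u_A = 2.0379 / sqrt(26)
u_A = 2.0379 / 5.0990195
u_A = 0.3997

0.3997


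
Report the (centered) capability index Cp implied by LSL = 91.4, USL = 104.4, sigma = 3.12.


Cp = (USL - LSL) / (6 * sigma)
= (104.4 - 91.4) / (6 * 3.12)
= 13.0000 / 18.7200
= 0.6944

0.6944


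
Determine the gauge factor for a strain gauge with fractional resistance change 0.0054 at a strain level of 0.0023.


GF = (dR/R) / epsilon
= 0.0054 / 0.0023
= 2.3478

2.3478


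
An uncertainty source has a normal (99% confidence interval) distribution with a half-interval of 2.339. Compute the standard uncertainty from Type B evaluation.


u_B = half_width / 2.576
u_B = 2.339 / 2.576
u_B = 0.9080

0.9080


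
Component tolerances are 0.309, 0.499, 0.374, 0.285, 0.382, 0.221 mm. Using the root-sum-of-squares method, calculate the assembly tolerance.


RSS = sqrt(0.309^2 + 0.499^2 + 0.374^2 + 0.285^2 + 0.382^2 + 0.221^2)
= sqrt(0.760348)
= 0.8720

0.8720


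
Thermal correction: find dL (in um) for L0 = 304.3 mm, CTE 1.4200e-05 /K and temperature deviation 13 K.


dL = L * alpha * dT
= 304.3 * 1.4200e-05 * 13
= 0.0561738 mm
dL_um = 0.0561738 * 1000 = 56.1738 um

56.1738


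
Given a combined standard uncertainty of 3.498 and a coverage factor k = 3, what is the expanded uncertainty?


U = k * uc
U = 3 * 3.498
U = 10.4940

10.4940


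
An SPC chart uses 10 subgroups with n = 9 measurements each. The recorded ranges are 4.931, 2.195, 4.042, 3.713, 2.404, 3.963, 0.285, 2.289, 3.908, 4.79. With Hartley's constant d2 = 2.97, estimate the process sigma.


R_bar = (4.931 + 2.195 + 4.042 + 3.713 + 2.404 + 3.963 + 0.285 + 2.289 + 3.908 + 4.79) / 10
R_bar = 32.52 / 10 = 3.252
sigma_hat = R_bar / d2 = 3.252 / 2.97 = 1.0949

1.0949


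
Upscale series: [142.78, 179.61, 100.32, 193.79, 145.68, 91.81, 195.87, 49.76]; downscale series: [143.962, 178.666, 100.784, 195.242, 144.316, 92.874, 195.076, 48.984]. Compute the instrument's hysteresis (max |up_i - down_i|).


|142.78 - 143.962| = 1.1820
|179.61 - 178.666| = 0.9440
|100.32 - 100.784| = 0.4640
|193.79 - 195.242| = 1.4520
|145.68 - 144.316| = 1.3640
|91.81 - 92.874| = 1.0640
|195.87 - 195.076| = 0.7940
|49.76 - 48.984| = 0.7760
hysteresis = max(diffs) = 1.4520

1.4520
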